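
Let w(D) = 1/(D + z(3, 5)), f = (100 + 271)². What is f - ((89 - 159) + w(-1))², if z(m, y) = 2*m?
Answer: 3319224/25 ≈ 1.3277e+5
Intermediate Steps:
f = 137641 (f = 371² = 137641)
w(D) = 1/(6 + D) (w(D) = 1/(D + 2*3) = 1/(D + 6) = 1/(6 + D))
f - ((89 - 159) + w(-1))² = 137641 - ((89 - 159) + 1/(6 - 1))² = 137641 - (-70 + 1/5)² = 137641 - (-70 + ⅕)² = 137641 - (-349/5)² = 137641 - 1*121801/25 = 137641 - 121801/25 = 3319224/25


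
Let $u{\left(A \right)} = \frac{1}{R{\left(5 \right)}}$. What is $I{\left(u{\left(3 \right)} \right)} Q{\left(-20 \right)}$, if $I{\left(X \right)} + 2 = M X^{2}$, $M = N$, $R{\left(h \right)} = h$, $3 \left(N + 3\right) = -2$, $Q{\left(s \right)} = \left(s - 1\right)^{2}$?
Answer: $- \frac{23667}{25} \approx -946.68$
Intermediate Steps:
$Q{\left(s \right)} = \left(-1 + s\right)^{2}$
$N = - \frac{11}{3}$ ($N = -3 + \frac{1}{3} \left(-2\right) = -3 - \frac{2}{3} = - \frac{11}{3} \approx -3.6667$)
$M = - \frac{11}{3} \approx -3.6667$
$u{\left(A \right)} = \frac{1}{5}$
$I{\left(X \right)} = -2 - \frac{11 X^{2}}{3}$
$I{\left(u{\left(3 \right)} \right)} Q{\left(-20 \right)} = \left(-2 - \frac{11}{3 \cdot 25}\right) \left(-1 - 20\right)^{2} = \left(-2 - \frac{11}{75}\right) \left(-21\right)^{2} = \left(-2 - \frac{11}{75}\right) 441 = \left(- \frac{161}{75}\right) 441 = - \frac{23667}{25}$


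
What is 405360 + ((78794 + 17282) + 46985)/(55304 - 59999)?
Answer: 634340713/1565 ≈ 4.0533e+5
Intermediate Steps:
405360 + ((78794 + 17282) + 46985)/(55304 - 59999) = 405360 + (96076 + 46985)/(-4695) = 405360 + 143061*(-1/4695) = 405360 - 47687/1565 = 634340713/1565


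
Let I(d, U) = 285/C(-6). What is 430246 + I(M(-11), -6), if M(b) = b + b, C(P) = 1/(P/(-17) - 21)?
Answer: 7214147/17 ≈ 4.2436e+5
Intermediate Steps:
C(P) = 1/(-21 - P/17) (C(P) = 1/(P*(-1/17) - 21) = 1/(-P/17 - 21) = 1/(-21 - P/17))
M(b) = 2*b
I(d, U) = -100035/17 (I(d, U) = 285/((-17/(357 - 6))) = 285/((-17/351)) = 285/((-17*1/351)) = 285/(-17/351) = 285*(-351/17) = -100035/17)
430246 + I(M(-11), -6) = 430246 - 100035/17 = 7214147/17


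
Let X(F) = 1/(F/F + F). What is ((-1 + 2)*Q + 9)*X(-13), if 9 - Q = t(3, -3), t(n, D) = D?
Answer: -7/4 ≈ -1.7500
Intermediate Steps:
X(F) = 1/(1 + F)
Q = 12 (Q = 9 - 1*(-3) = 9 + 3 = 12)
((-1 + 2)*Q + 9)*X(-13) = ((-1 + 2)*12 + 9)/(1 - 13) = (1*12 + 9)/(-12) = (12 + 9)*(-1/12) = 21*(-1/12) = -7/4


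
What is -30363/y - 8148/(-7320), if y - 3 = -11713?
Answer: 1323626/357155 ≈ 3.7060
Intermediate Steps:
y = -11710 (y = 3 - 11713 = -11710)
-30363/y - 8148/(-7320) = -30363/(-11710) - 8148/(-7320) = -30363*(-1/11710) - 8148*(-1/7320) = 30363/11710 + 679/610 = 1323626/357155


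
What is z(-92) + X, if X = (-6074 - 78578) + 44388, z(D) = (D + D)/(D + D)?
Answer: -40263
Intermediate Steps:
z(D) = 1 (z(D) = (2*D)/((2*D)) = (2*D)*(1/(2*D)) = 1)
X = -40264 (X = -84652 + 44388 = -40264)
z(-92) + X = 1 - 40264 = -40263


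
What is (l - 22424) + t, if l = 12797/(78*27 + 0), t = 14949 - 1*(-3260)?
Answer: -8863993/2106 ≈ -4208.9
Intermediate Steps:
t = 18209 (t = 14949 + 3260 = 18209)
l = 12797/2106 (l = 12797/(2106 + 0) = 12797/2106 ≈ 6.0764)
(l - 22424) + t = (12797/2106 - 22424) + 18209 = -47212147/2106 + 18209 = -8863993/2106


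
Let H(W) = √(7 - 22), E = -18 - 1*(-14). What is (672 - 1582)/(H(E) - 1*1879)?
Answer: 854945/1765328 + 455*I*√15/1765328 ≈ 0.4843 + 0.00099823*I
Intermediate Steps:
E = -4 (E = -18 + 14 = -4)
H(W) = I*√15 (H(W) = √(-15) = I*√15)
(672 - 1582)/(H(E) - 1*1879) = (672 - 1582)/(I*√15 - 1*1879) = -910/(I*√15 - 1879) = -910/(-1879 + I*√15)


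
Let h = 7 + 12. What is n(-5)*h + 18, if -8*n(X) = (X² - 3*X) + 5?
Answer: -711/8 ≈ -88.875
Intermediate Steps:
n(X) = -5/8 - X²/8 + 3*X/8 (n(X) = -((X² - 3*X) + 5)/8 = -(5 + X² - 3*X)/8 = -5/8 - X²/8 + 3*X/8)
h = 19
n(-5)*h + 18 = (-5/8 - ⅛*(-5)² + (3/8)*(-5))*19 + 18 = (-5/8 - ⅛*25 - 15/8)*19 + 18 = (-5/8 - 25/8 - 15/8)*19 + 18 = -45/8*19 + 18 = -855/8 + 18 = -711/8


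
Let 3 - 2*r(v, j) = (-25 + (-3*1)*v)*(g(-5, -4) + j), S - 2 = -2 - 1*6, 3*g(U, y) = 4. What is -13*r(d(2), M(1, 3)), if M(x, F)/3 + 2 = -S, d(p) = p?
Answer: -16237/6 ≈ -2706.2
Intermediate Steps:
g(U, y) = 4/3 (g(U, y) = (⅓)*4 = 4/3)
S = -6 (S = 2 + (-2 - 1*6) = 2 + (-2 - 6) = 2 - 8 = -6)
M(x, F) = 12 (M(x, F) = -6 + 3*(-1*(-6)) = -6 + 3*6 = -6 + 18 = 12)
r(v, j) = 3/2 - (-25 - 3*v)*(4/3 + j)/2 (r(v, j) = 3/2 - (-25 + (-3*1)*v)*(4/3 + j)/2 = 3/2 - (-25 - 3*v)*(4/3 + j)/2)
-13*r(d(2), M(1, 3)) = -13*(109/6 + 2*2 + (25/2)*12 + (3/2)*12*2) = -13*(109/6 + 4 + 150 + 36) = -13*1249/6 = -16237/6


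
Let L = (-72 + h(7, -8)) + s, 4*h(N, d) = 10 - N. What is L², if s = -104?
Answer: 491401/16 ≈ 30713.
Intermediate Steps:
h(N, d) = 5/2 - N/4 (h(N, d) = (10 - N)/4 = 5/2 - N/4)
L = -701/4 (L = (-72 + (5/2 - ¼*7)) - 104 = (-72 + (5/2 - 7/4)) - 104 = (-72 + ¾) - 104 = -285/4 - 104 = -701/4 ≈ -175.25)
L² = (-701/4)² = 491401/16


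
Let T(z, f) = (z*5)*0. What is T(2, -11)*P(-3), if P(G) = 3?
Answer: 0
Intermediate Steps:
T(z, f) = 0 (T(z, f) = (5*z)*0 = 0)
T(2, -11)*P(-3) = 0*3 = 0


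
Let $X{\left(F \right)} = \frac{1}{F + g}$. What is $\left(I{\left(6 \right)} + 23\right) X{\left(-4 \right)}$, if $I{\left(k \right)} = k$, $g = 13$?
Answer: $\frac{29}{9} \approx 3.2222$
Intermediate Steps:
$X{\left(F \right)} = \frac{1}{13 + F}$ ($X{\left(F \right)} = \frac{1}{F + 13} = \frac{1}{13 + F}$)
$\left(I{\left(6 \right)} + 23\right) X{\left(-4 \right)} = \frac{6 + 23}{13 - 4} = \frac{29}{9}$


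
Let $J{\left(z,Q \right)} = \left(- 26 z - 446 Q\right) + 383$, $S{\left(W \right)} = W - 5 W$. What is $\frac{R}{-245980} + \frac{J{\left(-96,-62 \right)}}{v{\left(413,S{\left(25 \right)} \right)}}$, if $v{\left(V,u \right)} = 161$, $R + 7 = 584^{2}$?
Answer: $\frac{1065015213}{5657540} \approx 188.25$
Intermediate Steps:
$R = 341049$ ($R = -7 + 584^{2} = -7 + 341056 = 341049$)
$S{\left(W \right)} = - 4 W$
$J{\left(z,Q \right)} = 383 - 446 Q - 26 z$ ($J{\left(z,Q \right)} = \left(- 446 Q - 26 z\right) + 383 = 383 - 446 Q - 26 z$)
$\frac{R}{-245980} + \frac{J{\left(-96,-62 \right)}}{v{\left(413,S{\left(25 \right)} \right)}} = \frac{341049}{-245980} + \frac{383 - -27652 - -2496}{161} = 341049 \left(- \frac{1}{245980}\right) + \left(383 + 27652 + 2496\right) \frac{1}{161} = - \frac{341049}{245980} + 30531 \cdot \frac{1}{161} = - \frac{341049}{245980} + \frac{30531}{161} = \frac{1065015213}{5657540}$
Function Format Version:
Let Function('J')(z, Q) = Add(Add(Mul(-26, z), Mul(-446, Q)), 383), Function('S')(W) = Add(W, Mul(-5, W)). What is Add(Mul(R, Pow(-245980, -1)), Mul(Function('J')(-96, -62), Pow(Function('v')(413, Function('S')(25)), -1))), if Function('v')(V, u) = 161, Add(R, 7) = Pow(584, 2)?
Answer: Rational(1065015213, 5657540) ≈ 188.25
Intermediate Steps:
R = 341049 (R = Add(-7, Pow(584, 2)) = Add(-7, 341056) = 341049)
Function('S')(W) = Mul(-4, W)
Function('J')(z, Q) = Add(383, Mul(-446, Q), Mul(-26, z)) (Function('J')(z, Q) = Add(Add(Mul(-446, Q), Mul(-26, z)), 383) = Add(383, Mul(-446, Q), Mul(-26, z)))
Add(Mul(R, Pow(-245980, -1)), Mul(Function('J')(-96, -62), Pow(Function('v')(413, Function('S')(25)), -1))) = Add(Mul(341049, Pow(-245980, -1)), Mul(Add(383, Mul(-446, -62), Mul(-26, -96)), Pow(161, -1))) = Add(Mul(341049, Rational(-1, 245980)), Mul(Add(383, 27652, 2496), Rational(1, 161))) = Add(Rational(-341049, 245980), Mul(30531, Rational(1, 161))) = Add(Rational(-341049, 245980), Rational(30531, 161)) = Rational(1065015213, 5657540)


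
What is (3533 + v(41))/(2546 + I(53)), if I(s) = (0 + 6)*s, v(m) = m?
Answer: 1787/1432 ≈ 1.2479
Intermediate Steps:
I(s) = 6*s
(3533 + v(41))/(2546 + I(53)) = (3533 + 41)/(2546 + 6*53) = 3574/(2546 + 318) = 3574/2864 = 3574*(1/2864) = 1787/1432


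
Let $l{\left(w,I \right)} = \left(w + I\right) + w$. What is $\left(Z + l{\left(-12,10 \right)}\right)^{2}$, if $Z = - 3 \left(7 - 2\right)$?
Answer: $841$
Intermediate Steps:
$l{\left(w,I \right)} = I + 2 w$ ($l{\left(w,I \right)} = \left(I + w\right) + w = I + 2 w$)
$Z = -15$ ($Z = \left(-3\right) 5 = -15$)
$\left(Z + l{\left(-12,10 \right)}\right)^{2} = \left(-15 + \left(10 + 2 \left(-12\right)\right)\right)^{2} = \left(-15 + \left(10 - 24\right)\right)^{2} = \left(-15 - 14\right)^{2} = \left(-29\right)^{2} = 841$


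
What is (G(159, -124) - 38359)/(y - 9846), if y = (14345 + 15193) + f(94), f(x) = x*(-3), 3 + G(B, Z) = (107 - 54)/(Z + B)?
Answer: -447539/226450 ≈ -1.9763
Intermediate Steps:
G(B, Z) = -3 + 53/(B + Z) (G(B, Z) = -3 + (107 - 54)/(Z + B) = -3 + 53/(B + Z))
f(x) = -3*x
y = 29256 (y = (14345 + 15193) - 3*94 = 29538 - 282 = 29256)
(G(159, -124) - 38359)/(y - 9846) = ((53 - 3*159 - 3*(-124))/(159 - 124) - 38359)/(29256 - 9846) = ((53 - 477 + 372)/35 - 38359)/19410 = ((1/35)*(-52) - 38359)*(1/19410) = (-52/35 - 38359)*(1/19410) = -1342617/35*1/19410 = -447539/226450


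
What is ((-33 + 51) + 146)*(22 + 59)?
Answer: 13284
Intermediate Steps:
((-33 + 51) + 146)*(22 + 59) = (18 + 146)*81 = 164*81 = 13284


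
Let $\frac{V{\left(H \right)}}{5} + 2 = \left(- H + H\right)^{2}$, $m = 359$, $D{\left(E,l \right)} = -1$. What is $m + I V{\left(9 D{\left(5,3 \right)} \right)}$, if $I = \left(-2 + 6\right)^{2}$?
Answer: $199$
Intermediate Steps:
$I = 16$ ($I = 4^{2} = 16$)
$V{\left(H \right)} = -10$ ($V{\left(H \right)} = -10 + 5 \left(- H + H\right)^{2} = -10 + 5 \cdot 0^{2} = -10 + 5 \cdot 0 = -10 + 0 = -10$)
$m + I V{\left(9 D{\left(5,3 \right)} \right)} = 359 + 16 \left(-10\right) = 359 - 160 = 199$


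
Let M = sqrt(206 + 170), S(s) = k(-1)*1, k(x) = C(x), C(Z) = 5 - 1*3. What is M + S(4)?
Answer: 2 + 2*sqrt(94) ≈ 21.391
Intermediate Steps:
C(Z) = 2 (C(Z) = 5 - 3 = 2)
k(x) = 2
S(s) = 2 (S(s) = 2*1 = 2)
M = 2*sqrt(94) (M = sqrt(376) = 2*sqrt(94) ≈ 19.391)
M + S(4) = 2*sqrt(94) + 2 = 2 + 2*sqrt(94)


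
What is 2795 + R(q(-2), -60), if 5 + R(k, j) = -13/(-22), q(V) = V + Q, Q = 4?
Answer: 61393/22 ≈ 2790.6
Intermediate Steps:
q(V) = 4 + V (q(V) = V + 4 = 4 + V)
R(k, j) = -97/22 (R(k, j) = -5 - 13/(-22) = -5 - 13*(-1/22) = -5 + 13/22 = -97/22)
2795 + R(q(-2), -60) = 2795 - 97/22 = 61393/22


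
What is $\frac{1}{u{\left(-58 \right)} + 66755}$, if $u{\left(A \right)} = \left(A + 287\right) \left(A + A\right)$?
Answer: $\frac{1}{40191} \approx 2.4881 \cdot 10^{-5}$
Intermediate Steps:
$u{\left(A \right)} = 2 A \left(287 + A\right)$ ($u{\left(A \right)} = \left(287 + A\right) 2 A = 2 A \left(287 + A\right)$)
$\frac{1}{u{\left(-58 \right)} + 66755} = \frac{1}{2 \left(-58\right) \left(287 - 58\right) + 66755} = \frac{1}{2 \left(-58\right) 229 + 66755} = \frac{1}{-26564 + 66755} = \frac{1}{40191}$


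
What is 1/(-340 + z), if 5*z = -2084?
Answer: -5/3784 ≈ -0.0013214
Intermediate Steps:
z = -2084/5 (z = (1/5)*(-2084) = -2084/5 ≈ -416.80)
1/(-340 + z) = 1/(-340 - 2084/5) = 1/(-3784/5) = -5/3784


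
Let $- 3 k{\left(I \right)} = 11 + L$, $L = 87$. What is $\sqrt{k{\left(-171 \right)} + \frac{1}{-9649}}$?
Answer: $\frac{i \sqrt{27372427935}}{28947} \approx 5.7155 i$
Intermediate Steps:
$k{\left(I \right)} = - \frac{98}{3}$ ($k{\left(I \right)} = - \frac{11 + 87}{3} = \left(- \frac{1}{3}\right) 98 = - \frac{98}{3}$)
$\sqrt{k{\left(-171 \right)} + \frac{1}{-9649}} = \sqrt{- \frac{98}{3} + \frac{1}{-9649}} = \sqrt{- \frac{98}{3} - \frac{1}{9649}} = \sqrt{- \frac{945605}{28947}} = \frac{i \sqrt{27372427935}}{28947}$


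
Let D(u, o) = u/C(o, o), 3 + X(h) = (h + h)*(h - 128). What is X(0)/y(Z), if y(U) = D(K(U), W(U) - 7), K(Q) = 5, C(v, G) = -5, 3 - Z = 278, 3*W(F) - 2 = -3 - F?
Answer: 3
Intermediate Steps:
W(F) = -1/3 - F/3 (W(F) = 2/3 + (-3 - F)/3 = 2/3 + (-1 - F/3) = -1/3 - F/3)
Z = -275 (Z = 3 - 1*278 = 3 - 278 = -275)
X(h) = -3 + 2*h*(-128 + h) (X(h) = -3 + (h + h)*(h - 128) = -3 + (2*h)*(-128 + h) = -3 + 2*h*(-128 + h))
D(u, o) = -u/5 (D(u, o) = u/(-5) = u*(-1/5) = -u/5)
y(U) = -1 (y(U) = -1/5*5 = -1)
X(0)/y(Z) = (-3 - 256*0 + 2*0**2)/(-1) = (-3 + 0 + 2*0)*(-1) = (-3 + 0 + 0)*(-1) = -3*(-1) = 3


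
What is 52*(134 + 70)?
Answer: 10608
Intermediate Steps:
52*(134 + 70) = 52*204 = 10608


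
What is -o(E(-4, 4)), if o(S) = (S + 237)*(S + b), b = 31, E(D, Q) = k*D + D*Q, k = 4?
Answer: 205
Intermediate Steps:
E(D, Q) = 4*D + D*Q
o(S) = (31 + S)*(237 + S) (o(S) = (S + 237)*(S + 31) = (237 + S)*(31 + S) = (31 + S)*(237 + S))
-o(E(-4, 4)) = -(7347 + (-4*(4 + 4))**2 + 268*(-4*(4 + 4))) = -(7347 + (-4*8)**2 + 268*(-4*8)) = -(7347 + (-32)**2 + 268*(-32)) = -(7347 + 1024 - 8576) = -1*(-205) = 205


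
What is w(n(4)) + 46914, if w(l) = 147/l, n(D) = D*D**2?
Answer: 3002643/64 ≈ 46916.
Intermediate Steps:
n(D) = D**3
w(n(4)) + 46914 = 147/(4**3) + 46914 = 147/64 + 46914 = 3002643/64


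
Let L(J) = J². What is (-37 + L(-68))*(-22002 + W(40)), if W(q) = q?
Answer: -100739694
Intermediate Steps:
(-37 + L(-68))*(-22002 + W(40)) = (-37 + (-68)²)*(-22002 + 40) = (-37 + 4624)*(-21962) = 4587*(-21962) = -100739694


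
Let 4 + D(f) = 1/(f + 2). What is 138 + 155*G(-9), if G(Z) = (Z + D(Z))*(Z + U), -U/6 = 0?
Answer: 129306/7 ≈ 18472.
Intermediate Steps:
D(f) = -4 + 1/(2 + f) (D(f) = -4 + 1/(f + 2) = -4 + 1/(2 + f))
U = 0 (U = -6*0 = 0)
G(Z) = Z*(Z + (-7 - 4*Z)/(2 + Z)) (G(Z) = (Z + (-7 - 4*Z)/(2 + Z))*(Z + 0) = (Z + (-7 - 4*Z)/(2 + Z))*Z = Z*(Z + (-7 - 4*Z)/(2 + Z)))
138 + 155*G(-9) = 138 + 155*(-9*(-7 + (-9)**2 - 2*(-9))/(2 - 9)) = 138 + 155*(-9*(-7 + 81 + 18)/(-7)) = 138 + 155*(-9*(-1/7)*92) = 138 + 155*(828/7) = 138 + 128340/7 = 129306/7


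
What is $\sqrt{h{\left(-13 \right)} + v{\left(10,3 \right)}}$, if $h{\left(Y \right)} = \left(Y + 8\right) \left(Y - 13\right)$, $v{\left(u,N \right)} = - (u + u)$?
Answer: $\sqrt{110} \approx 10.488$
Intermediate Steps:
$v{\left(u,N \right)} = - 2 u$
$h{\left(Y \right)} = \left(-13 + Y\right) \left(8 + Y\right)$ ($h{\left(Y \right)} = \left(8 + Y\right) \left(-13 + Y\right) = \left(-13 + Y\right) \left(8 + Y\right)$)
$\sqrt{h{\left(-13 \right)} + v{\left(10,3 \right)}} = \sqrt{\left(-104 + \left(-13\right)^{2} - -65\right) - 20} = \sqrt{\left(-104 + 169 + 65\right) - 20} = \sqrt{130 - 20} = \sqrt{110}$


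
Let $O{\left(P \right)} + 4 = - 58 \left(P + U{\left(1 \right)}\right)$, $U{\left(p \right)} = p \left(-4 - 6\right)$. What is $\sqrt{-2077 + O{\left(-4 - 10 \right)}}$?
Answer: $i \sqrt{689} \approx 26.249 i$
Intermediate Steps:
$U{\left(p \right)} = - 10 p$ ($U{\left(p \right)} = p \left(-4 - 6\right) = p \left(-10\right) = - 10 p$)
$O{\left(P \right)} = 576 - 58 P$ ($O{\left(P \right)} = -4 - 58 \left(P - 10\right) = -4 - 58 \left(-10 + P\right) = -4 - \left(-580 + 58 P\right) = 576 - 58 P$)
$\sqrt{-2077 + O{\left(-4 - 10 \right)}} = \sqrt{-2077 - \left(-576 + 58 \left(-4 - 10\right)\right)} = \sqrt{-2077 + \left(576 - -812\right)} = \sqrt{-2077 + \left(576 + 812\right)} = \sqrt{-2077 + 1388} = \sqrt{-689} = i \sqrt{689}$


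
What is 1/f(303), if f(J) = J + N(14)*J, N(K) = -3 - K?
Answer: -1/4848 ≈ -0.00020627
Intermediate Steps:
f(J) = -16*J (f(J) = J + (-3 - 1*14)*J = J + (-3 - 14)*J = J - 17*J = -16*J)
1/f(303) = 1/(-16*303) = 1/(-4848) = -1/4848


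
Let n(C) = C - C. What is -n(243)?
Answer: 0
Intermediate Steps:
n(C) = 0
-n(243) = -1*0 = 0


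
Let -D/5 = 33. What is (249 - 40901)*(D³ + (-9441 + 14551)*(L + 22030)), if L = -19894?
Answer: -261101088420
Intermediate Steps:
D = -165 (D = -5*33 = -165)
(249 - 40901)*(D³ + (-9441 + 14551)*(L + 22030)) = (249 - 40901)*((-165)³ + (-9441 + 14551)*(-19894 + 22030)) = -40652*(-4492125 + 5110*2136) = -40652*(-4492125 + 10914960) = -40652*6422835 = -261101088420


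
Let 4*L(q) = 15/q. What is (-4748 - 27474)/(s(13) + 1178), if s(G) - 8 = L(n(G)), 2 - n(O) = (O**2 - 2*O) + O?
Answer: -19848752/730561 ≈ -27.169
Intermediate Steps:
n(O) = 2 + O - O**2 (n(O) = 2 - ((O**2 - 2*O) + O) = 2 - (O**2 - O) = 2 + (O - O**2) = 2 + O - O**2)
L(q) = 15/(4*q) (L(q) = (15/q)/4 = 15/(4*q))
s(G) = 8 + 15/(4*(2 + G - G**2))
(-4748 - 27474)/(s(13) + 1178) = (-4748 - 27474)/((79/4 - 8*13**2 + 8*13)/(2 + 13 - 1*13**2) + 1178) = -32222/((79/4 - 8*169 + 104)/(2 + 13 - 1*169) + 1178) = -32222/((79/4 - 1352 + 104)/(2 + 13 - 169) + 1178) = -32222/(-4913/4/(-154) + 1178) = -32222/(-1/154*(-4913/4) + 1178) = -32222/(4913/616 + 1178) = -32222/730561/616 = -32222*616/730561 = -19848752/730561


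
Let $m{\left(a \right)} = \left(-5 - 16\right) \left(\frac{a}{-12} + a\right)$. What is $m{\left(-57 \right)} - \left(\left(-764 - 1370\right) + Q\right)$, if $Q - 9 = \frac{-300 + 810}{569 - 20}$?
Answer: $\frac{2358007}{732} \approx 3221.3$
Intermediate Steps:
$m{\left(a \right)} = - \frac{77 a}{4}$ ($m{\left(a \right)} = - 21 \left(a \left(- \frac{1}{12}\right) + a\right) = - 21 \left(- \frac{a}{12} + a\right) = - 21 \frac{11 a}{12} = - \frac{77 a}{4}$)
$Q = \frac{1817}{183}$ ($Q = 9 + \frac{-300 + 810}{569 - 20} = 9 + \frac{510}{549} = 9 + 510 \cdot \frac{1}{549} = 9 + \frac{170}{183} = \frac{1817}{183} \approx 9.929$)
$m{\left(-57 \right)} - \left(\left(-764 - 1370\right) + Q\right) = \left(- \frac{77}{4}\right) \left(-57\right) - \left(\left(-764 - 1370\right) + \frac{1817}{183}\right) = \frac{4389}{4} - \left(-2134 + \frac{1817}{183}\right) = \frac{4389}{4} - - \frac{388705}{183} = \frac{4389}{4} + \frac{388705}{183} = \frac{2358007}{732}$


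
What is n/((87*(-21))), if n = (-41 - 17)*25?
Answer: 50/63 ≈ 0.79365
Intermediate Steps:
n = -1450 (n = -58*25 = -1450)
n/((87*(-21))) = -1450/(87*(-21)) = -1450/(-1827) = -1450*(-1/1827) = 50/63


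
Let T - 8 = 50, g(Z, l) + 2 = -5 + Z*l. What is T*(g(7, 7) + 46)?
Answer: 5104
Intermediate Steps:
g(Z, l) = -7 + Z*l (g(Z, l) = -2 + (-5 + Z*l) = -7 + Z*l)
T = 58 (T = 8 + 50 = 58)
T*(g(7, 7) + 46) = 58*((-7 + 7*7) + 46) = 58*((-7 + 49) + 46) = 58*(42 + 46) = 58*88 = 5104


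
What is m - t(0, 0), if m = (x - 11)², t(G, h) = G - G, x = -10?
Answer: 441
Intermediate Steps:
t(G, h) = 0
m = 441 (m = (-10 - 11)² = (-21)² = 441)
m - t(0, 0) = 441 - 1*0 = 441 + 0 = 441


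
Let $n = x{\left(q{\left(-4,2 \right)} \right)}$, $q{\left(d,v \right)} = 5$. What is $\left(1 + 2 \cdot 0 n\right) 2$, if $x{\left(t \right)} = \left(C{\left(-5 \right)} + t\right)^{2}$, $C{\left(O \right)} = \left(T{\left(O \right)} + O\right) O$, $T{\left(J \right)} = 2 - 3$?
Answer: $2$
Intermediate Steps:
$T{\left(J \right)} = -1$ ($T{\left(J \right)} = 2 - 3 = -1$)
$C{\left(O \right)} = O \left(-1 + O\right)$ ($C{\left(O \right)} = \left(-1 + O\right) O = O \left(-1 + O\right)$)
$x{\left(t \right)} = \left(30 + t\right)^{2}$ ($x{\left(t \right)} = \left(- 5 \left(-1 - 5\right) + t\right)^{2} = \left(\left(-5\right) \left(-6\right) + t\right)^{2} = \left(30 + t\right)^{2}$)
$n = 1225$ ($n = \left(30 + 5\right)^{2} = 35^{2} = 1225$)
$\left(1 + 2 \cdot 0 n\right) 2 = \left(1 + 2 \cdot 0 \cdot 1225\right) 2 = \left(1 + 0 \cdot 1225\right) 2 = \left(1 + 0\right) 2 = 1 \cdot 2 = 2$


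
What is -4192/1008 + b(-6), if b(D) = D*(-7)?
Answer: 2384/63 ≈ 37.841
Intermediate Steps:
b(D) = -7*D
-4192/1008 + b(-6) = -4192/1008 - 7*(-6) = -4192*1/1008 + 42 = -262/63 + 42 = 2384/63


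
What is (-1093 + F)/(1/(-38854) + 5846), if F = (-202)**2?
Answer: 1542931194/227140483 ≈ 6.7928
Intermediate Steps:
F = 40804
(-1093 + F)/(1/(-38854) + 5846) = (-1093 + 40804)/(1/(-38854) + 5846) = 39711/(-1/38854 + 5846) = 39711/(227140483/38854) = 39711*(38854/227140483) = 1542931194/227140483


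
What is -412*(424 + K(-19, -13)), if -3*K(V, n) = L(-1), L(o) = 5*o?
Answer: -526124/3 ≈ -1.7537e+5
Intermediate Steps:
K(V, n) = 5/3 (K(V, n) = -5*(-1)/3 = -⅓*(-5) = 5/3)
-412*(424 + K(-19, -13)) = -412*(424 + 5/3) = -412*1277/3 = -526124/3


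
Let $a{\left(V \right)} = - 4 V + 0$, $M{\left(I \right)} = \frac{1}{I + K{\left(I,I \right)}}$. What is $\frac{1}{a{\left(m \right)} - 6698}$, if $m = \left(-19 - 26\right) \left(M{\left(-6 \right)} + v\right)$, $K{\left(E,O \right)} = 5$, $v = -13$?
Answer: $- \frac{1}{9218} \approx -0.00010848$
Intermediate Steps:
$M{\left(I \right)} = \frac{1}{5 + I}$ ($M{\left(I \right)} = \frac{1}{I + 5} = \frac{1}{5 + I}$)
$m = 630$ ($m = \left(-19 - 26\right) \left(\frac{1}{5 - 6} - 13\right) = - 45 \left(\frac{1}{-1} - 13\right) = - 45 \left(-1 - 13\right) = \left(-45\right) \left(-14\right) = 630$)
$a{\left(V \right)} = - 4 V$
$\frac{1}{a{\left(m \right)} - 6698} = \frac{1}{\left(-4\right) 630 - 6698} = \frac{1}{-2520 - 6698} = \frac{1}{-9218} = - \frac{1}{9218}$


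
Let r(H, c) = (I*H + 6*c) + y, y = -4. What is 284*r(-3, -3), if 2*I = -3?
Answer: -4970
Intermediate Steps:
I = -3/2 (I = (1/2)*(-3) = -3/2 ≈ -1.5000)
r(H, c) = -4 + 6*c - 3*H/2 (r(H, c) = (-3*H/2 + 6*c) - 4 = (6*c - 3*H/2) - 4 = -4 + 6*c - 3*H/2)
284*r(-3, -3) = 284*(-4 + 6*(-3) - 3/2*(-3)) = 284*(-4 - 18 + 9/2) = 284*(-35/2) = -4970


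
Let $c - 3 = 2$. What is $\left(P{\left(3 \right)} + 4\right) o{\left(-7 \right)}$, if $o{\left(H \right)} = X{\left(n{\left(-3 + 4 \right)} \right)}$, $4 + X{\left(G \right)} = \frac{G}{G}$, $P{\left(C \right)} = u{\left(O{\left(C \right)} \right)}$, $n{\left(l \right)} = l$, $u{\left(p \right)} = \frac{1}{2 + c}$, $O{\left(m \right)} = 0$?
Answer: $- \frac{87}{7} \approx -12.429$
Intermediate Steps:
$c = 5$ ($c = 3 + 2 = 5$)
$u{\left(p \right)} = \frac{1}{7}$ ($u{\left(p \right)} = \frac{1}{2 + 5} = \frac{1}{7}$)
$P{\left(C \right)} = \frac{1}{7}$
$X{\left(G \right)} = -3$ ($X{\left(G \right)} = -4 + \frac{G}{G} = -4 + 1 = -3$)
$o{\left(H \right)} = -3$
$\left(P{\left(3 \right)} + 4\right) o{\left(-7 \right)} = \left(\frac{1}{7} + 4\right) \left(-3\right) = \frac{29}{7} \left(-3\right) = - \frac{87}{7}$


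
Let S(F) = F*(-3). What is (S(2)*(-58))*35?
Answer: 12180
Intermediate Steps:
S(F) = -3*F
(S(2)*(-58))*35 = (-3*2*(-58))*35 = -6*(-58)*35 = 348*35 = 12180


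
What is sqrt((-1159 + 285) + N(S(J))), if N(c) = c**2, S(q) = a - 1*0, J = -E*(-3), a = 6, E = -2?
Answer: I*sqrt(838) ≈ 28.948*I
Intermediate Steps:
J = -6 (J = -1*(-2)*(-3) = 2*(-3) = -6)
S(q) = 6 (S(q) = 6 - 1*0 = 6 + 0 = 6)
sqrt((-1159 + 285) + N(S(J))) = sqrt((-1159 + 285) + 6**2) = sqrt(-874 + 36) = sqrt(-838) = I*sqrt(838)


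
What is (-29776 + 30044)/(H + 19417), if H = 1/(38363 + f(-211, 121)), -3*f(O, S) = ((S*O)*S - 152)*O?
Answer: 58222905664/4218336415215 ≈ 0.013802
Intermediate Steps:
f(O, S) = -O*(-152 + O*S**2)/3 (f(O, S) = -((S*O)*S - 152)*O/3 = -((O*S)*S - 152)*O/3 = -(O*S**2 - 152)*O/3 = -(-152 + O*S**2)*O/3 = -O*(-152 + O*S**2)/3)
H = -1/217249648 (H = 1/(38363 + (1/3)*(-211)*(152 - 1*(-211)*121**2)) = 1/(38363 + (1/3)*(-211)*(152 - 1*(-211)*14641)) = 1/(38363 + (1/3)*(-211)*(152 + 3089251)) = 1/(38363 + (1/3)*(-211)*3089403) = 1/(38363 - 217288011) = 1/(-217249648) = -1/217249648 ≈ -4.6030e-9)
(-29776 + 30044)/(H + 19417) = (-29776 + 30044)/(-1/217249648 + 19417) = 268/(4218336415215/217249648) = 268*(217249648/4218336415215) = 58222905664/4218336415215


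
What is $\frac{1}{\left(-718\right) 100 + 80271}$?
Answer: $\frac{1}{8471} \approx 0.00011805$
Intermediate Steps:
$\frac{1}{\left(-718\right) 100 + 80271} = \frac{1}{-71800 + 80271} = \frac{1}{8471}$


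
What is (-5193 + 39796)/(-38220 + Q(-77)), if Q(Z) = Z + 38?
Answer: -34603/38259 ≈ -0.90444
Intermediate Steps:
Q(Z) = 38 + Z
(-5193 + 39796)/(-38220 + Q(-77)) = (-5193 + 39796)/(-38220 + (38 - 77)) = 34603/(-38220 - 39) = 34603/(-38259) = 34603*(-1/38259) = -34603/38259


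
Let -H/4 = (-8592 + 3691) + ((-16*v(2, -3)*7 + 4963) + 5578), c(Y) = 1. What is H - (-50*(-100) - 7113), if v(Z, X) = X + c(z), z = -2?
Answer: -21343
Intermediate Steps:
v(Z, X) = 1 + X (v(Z, X) = X + 1 = 1 + X)
H = -23456 (H = -4*((-8592 + 3691) + ((-16*(1 - 3)*7 + 4963) + 5578)) = -4*(-4901 + ((-16*(-2)*7 + 4963) + 5578)) = -4*(-4901 + ((32*7 + 4963) + 5578)) = -4*(-4901 + ((224 + 4963) + 5578)) = -4*(-4901 + (5187 + 5578)) = -4*(-4901 + 10765) = -4*5864 = -23456)
H - (-50*(-100) - 7113) = -23456 - (-50*(-100) - 7113) = -23456 - (5000 - 7113) = -23456 - 1*(-2113) = -23456 + 2113 = -21343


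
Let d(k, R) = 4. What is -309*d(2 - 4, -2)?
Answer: -1236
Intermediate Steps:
-309*d(2 - 4, -2) = -309*4 = -1236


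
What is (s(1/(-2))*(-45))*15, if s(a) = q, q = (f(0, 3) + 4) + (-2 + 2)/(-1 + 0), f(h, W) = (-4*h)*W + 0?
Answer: -2700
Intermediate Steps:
f(h, W) = -4*W*h (f(h, W) = -4*W*h + 0 = -4*W*h)
q = 4 (q = (-4*3*0 + 4) + (-2 + 2)/(-1 + 0) = (0 + 4) + 0/(-1) = 4 + 0*(-1) = 4 + 0 = 4)
s(a) = 4
(s(1/(-2))*(-45))*15 = (4*(-45))*15 = -180*15 = -2700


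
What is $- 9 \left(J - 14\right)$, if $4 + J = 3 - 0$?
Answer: $135$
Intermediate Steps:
$J = -1$ ($J = -4 + \left(3 - 0\right) = -4 + \left(3 + 0\right) = -4 + 3 = -1$)
$- 9 \left(J - 14\right) = - 9 \left(-1 - 14\right) = \left(-9\right) \left(-15\right) = 135$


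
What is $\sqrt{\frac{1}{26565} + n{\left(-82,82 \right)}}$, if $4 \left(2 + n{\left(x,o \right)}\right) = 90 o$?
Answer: $\frac{8 \sqrt{20321932785}}{26565} \approx 42.93$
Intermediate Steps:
$n{\left(x,o \right)} = -2 + \frac{45 o}{2}$ ($n{\left(x,o \right)} = -2 + \frac{90 o}{4} = -2 + \frac{45 o}{2}$)
$\sqrt{\frac{1}{26565} + n{\left(-82,82 \right)}} = \sqrt{\frac{1}{26565} + \left(-2 + \frac{45}{2} \cdot 82\right)} = \sqrt{\frac{1}{26565} + \left(-2 + 1845\right)} = \sqrt{\frac{1}{26565} + 1843} = \sqrt{\frac{48959296}{26565}} = \frac{8 \sqrt{20321932785}}{26565}$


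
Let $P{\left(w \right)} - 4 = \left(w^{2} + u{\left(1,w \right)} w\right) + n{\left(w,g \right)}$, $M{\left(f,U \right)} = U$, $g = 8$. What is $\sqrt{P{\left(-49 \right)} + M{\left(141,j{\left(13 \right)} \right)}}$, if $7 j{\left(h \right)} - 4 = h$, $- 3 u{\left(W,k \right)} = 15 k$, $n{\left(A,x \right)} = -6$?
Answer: $\frac{5 i \sqrt{18823}}{7} \approx 97.998 i$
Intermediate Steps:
$u{\left(W,k \right)} = - 5 k$ ($u{\left(W,k \right)} = - \frac{15 k}{3} = - 5 k$)
$j{\left(h \right)} = \frac{4}{7} + \frac{h}{7}$
$P{\left(w \right)} = -2 - 4 w^{2}$ ($P{\left(w \right)} = 4 - \left(6 - w^{2} - - 5 w w\right) = 4 + \left(\left(w^{2} - 5 w^{2}\right) - 6\right) = 4 - \left(6 + 4 w^{2}\right) = -2 - 4 w^{2}$)
$\sqrt{P{\left(-49 \right)} + M{\left(141,j{\left(13 \right)} \right)}} = \sqrt{\left(-2 - 4 \left(-49\right)^{2}\right) + \left(\frac{4}{7} + \frac{1}{7} \cdot 13\right)} = \sqrt{\left(-2 - 9604\right) + \left(\frac{4}{7} + \frac{13}{7}\right)} = \sqrt{\left(-2 - 9604\right) + \frac{17}{7}} = \sqrt{-9606 + \frac{17}{7}} = \sqrt{- \frac{67225}{7}} = \frac{5 i \sqrt{18823}}{7}$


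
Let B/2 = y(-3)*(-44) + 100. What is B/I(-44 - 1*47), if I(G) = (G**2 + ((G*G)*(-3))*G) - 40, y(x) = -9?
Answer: 496/1134477 ≈ 0.00043721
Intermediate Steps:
I(G) = -40 + G**2 - 3*G**3 (I(G) = (G**2 + (G**2*(-3))*G) - 40 = (G**2 + (-3*G**2)*G) - 40 = (G**2 - 3*G**3) - 40 = -40 + G**2 - 3*G**3)
B = 992 (B = 2*(-9*(-44) + 100) = 2*(396 + 100) = 2*496 = 992)
B/I(-44 - 1*47) = 992/(-40 + (-44 - 1*47)**2 - 3*(-44 - 1*47)**3) = 992/(-40 + (-44 - 47)**2 - 3*(-44 - 47)**3) = 992/(-40 + (-91)**2 - 3*(-91)**3) = 992/(-40 + 8281 - 3*(-753571)) = 992/(-40 + 8281 + 2260713) = 992/2268954 = 992*(1/2268954) = 496/1134477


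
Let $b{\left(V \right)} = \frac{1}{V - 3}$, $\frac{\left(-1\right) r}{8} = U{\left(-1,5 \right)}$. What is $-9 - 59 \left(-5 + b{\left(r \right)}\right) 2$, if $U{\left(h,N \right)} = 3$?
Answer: $\frac{15805}{27} \approx 585.37$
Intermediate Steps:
$r = -24$ ($r = \left(-8\right) 3 = -24$)
$b{\left(V \right)} = \frac{1}{-3 + V}$
$-9 - 59 \left(-5 + b{\left(r \right)}\right) 2 = -9 - 59 \left(-5 + \frac{1}{-3 - 24}\right) 2 = -9 - 59 \left(-5 + \frac{1}{-27}\right) 2 = -9 - 59 \left(-5 - \frac{1}{27}\right) 2 = -9 - 59 \left(\left(- \frac{136}{27}\right) 2\right) = -9 - - \frac{16048}{27} = -9 + \frac{16048}{27} = \frac{15805}{27}$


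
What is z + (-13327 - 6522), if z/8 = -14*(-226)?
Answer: 5463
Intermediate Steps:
z = 25312 (z = 8*(-14*(-226)) = 8*3164 = 25312)
z + (-13327 - 6522) = 25312 + (-13327 - 6522) = 25312 - 19849 = 5463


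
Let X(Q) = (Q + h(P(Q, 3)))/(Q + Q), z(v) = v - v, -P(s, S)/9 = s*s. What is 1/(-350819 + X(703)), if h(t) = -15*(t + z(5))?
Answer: -1/303366 ≈ -3.2963e-6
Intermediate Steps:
P(s, S) = -9*s**2 (P(s, S) = -9*s*s = -9*s**2)
z(v) = 0
h(t) = -15*t (h(t) = -15*(t + 0) = -15*t)
X(Q) = (Q + 135*Q**2)/(2*Q) (X(Q) = (Q - (-135)*Q**2)/(Q + Q) = (Q + 135*Q**2)/((2*Q)) = (Q + 135*Q**2)*(1/(2*Q)) = (Q + 135*Q**2)/(2*Q))
1/(-350819 + X(703)) = 1/(-350819 + (1/2 + (135/2)*703)) = 1/(-350819 + (1/2 + 94905/2)) = 1/(-350819 + 47453) = 1/(-303366) = -1/303366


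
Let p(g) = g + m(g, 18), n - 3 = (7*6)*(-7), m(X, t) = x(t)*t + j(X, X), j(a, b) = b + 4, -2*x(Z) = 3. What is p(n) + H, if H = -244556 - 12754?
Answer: -257915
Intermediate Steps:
x(Z) = -3/2 (x(Z) = -½*3 = -3/2)
H = -257310
j(a, b) = 4 + b
m(X, t) = 4 + X - 3*t/2 (m(X, t) = -3*t/2 + (4 + X) = 4 + X - 3*t/2)
n = -291 (n = 3 + (7*6)*(-7) = 3 + 42*(-7) = 3 - 294 = -291)
p(g) = -23 + 2*g (p(g) = g + (4 + g - 3/2*18) = g + (4 + g - 27) = g + (-23 + g) = -23 + 2*g)
p(n) + H = (-23 + 2*(-291)) - 257310 = (-23 - 582) - 257310 = -605 - 257310 = -257915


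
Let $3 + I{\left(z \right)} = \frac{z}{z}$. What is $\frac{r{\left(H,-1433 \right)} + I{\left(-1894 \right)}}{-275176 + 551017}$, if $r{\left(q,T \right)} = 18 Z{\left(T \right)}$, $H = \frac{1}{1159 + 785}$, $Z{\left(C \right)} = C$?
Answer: $- \frac{25796}{275841} \approx -0.093518$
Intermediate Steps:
$I{\left(z \right)} = -2$ ($I{\left(z \right)} = -3 + \frac{z}{z} = -3 + 1 = -2$)
$H = \frac{1}{1944} \approx 0.0005144$
$r{\left(q,T \right)} = 18 T$
$\frac{r{\left(H,-1433 \right)} + I{\left(-1894 \right)}}{-275176 + 551017} = \frac{18 \left(-1433\right) - 2}{-275176 + 551017} = \frac{-25794 - 2}{275841} = \left(-25796\right) \frac{1}{275841} = - \frac{25796}{275841}$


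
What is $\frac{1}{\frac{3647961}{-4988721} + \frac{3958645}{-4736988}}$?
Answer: $- \frac{342485674092}{536651056877} \approx -0.63819$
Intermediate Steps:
$\frac{1}{\frac{3647961}{-4988721} + \frac{3958645}{-4736988}} = \frac{1}{3647961 \left(- \frac{1}{4988721}\right) + 3958645 \left(- \frac{1}{4736988}\right)} = \frac{1}{- \frac{1215987}{1662907} - \frac{172115}{205956}} = \frac{1}{- \frac{536651056877}{342485674092}} = - \frac{342485674092}{536651056877}$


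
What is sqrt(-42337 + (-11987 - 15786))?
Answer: 3*I*sqrt(7790) ≈ 264.78*I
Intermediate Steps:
sqrt(-42337 + (-11987 - 15786)) = sqrt(-42337 - 27773) = sqrt(-70110) = 3*I*sqrt(7790)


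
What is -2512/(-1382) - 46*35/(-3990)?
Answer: 87485/39387 ≈ 2.2212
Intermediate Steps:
-2512/(-1382) - 46*35/(-3990) = -2512*(-1/1382) - 1610*(-1/3990) = 1256/691 + 23/57 = 87485/39387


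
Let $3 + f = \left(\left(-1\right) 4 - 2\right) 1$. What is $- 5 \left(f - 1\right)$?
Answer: $50$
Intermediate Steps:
$f = -9$ ($f = -3 + \left(\left(-1\right) 4 - 2\right) 1 = -3 + \left(-4 - 2\right) 1 = -3 - 6 = -9$)
$- 5 \left(f - 1\right) = - 5 \left(-9 - 1\right) = \left(-5\right) \left(-10\right) = 50$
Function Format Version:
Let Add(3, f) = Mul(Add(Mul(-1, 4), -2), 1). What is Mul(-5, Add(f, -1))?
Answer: 50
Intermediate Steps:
f = -9 (f = Add(-3, Mul(Add(Mul(-1, 4), -2), 1)) = Add(-3, Mul(Add(-4, -2), 1)) = Add(-3, Mul(-6, 1)) = Add(-3, -6) = -9)
Mul(-5, Add(f, -1)) = Mul(-5, Add(-9, -1)) = Mul(-5, -10) = 50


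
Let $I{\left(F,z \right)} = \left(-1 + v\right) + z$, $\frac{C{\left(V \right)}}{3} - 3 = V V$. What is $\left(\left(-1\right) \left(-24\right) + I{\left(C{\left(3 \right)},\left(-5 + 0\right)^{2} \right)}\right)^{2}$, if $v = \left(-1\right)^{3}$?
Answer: $2209$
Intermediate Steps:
$v = -1$
$C{\left(V \right)} = 9 + 3 V^{2}$ ($C{\left(V \right)} = 9 + 3 V V = 9 + 3 V^{2}$)
$I{\left(F,z \right)} = -2 + z$ ($I{\left(F,z \right)} = \left(-1 - 1\right) + z = -2 + z$)
$\left(\left(-1\right) \left(-24\right) + I{\left(C{\left(3 \right)},\left(-5 + 0\right)^{2} \right)}\right)^{2} = \left(\left(-1\right) \left(-24\right) - \left(2 - \left(-5 + 0\right)^{2}\right)\right)^{2} = \left(24 - \left(2 - \left(-5\right)^{2}\right)\right)^{2} = \left(24 + \left(-2 + 25\right)\right)^{2} = \left(24 + 23\right)^{2} = 47^{2} = 2209$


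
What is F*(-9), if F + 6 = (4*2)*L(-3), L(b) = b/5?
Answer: 486/5 ≈ 97.200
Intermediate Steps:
L(b) = b/5 (L(b) = b*(⅕) = b/5)
F = -54/5 (F = -6 + (4*2)*((⅕)*(-3)) = -6 + 8*(-⅗) = -6 - 24/5 = -54/5 ≈ -10.800)
F*(-9) = -54/5*(-9) = 486/5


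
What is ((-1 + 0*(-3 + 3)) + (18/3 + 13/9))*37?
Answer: 2146/9 ≈ 238.44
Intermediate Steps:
((-1 + 0*(-3 + 3)) + (18/3 + 13/9))*37 = ((-1 + 0*0) + (18*(1/3) + 13*(1/9)))*37 = ((-1 + 0) + (6 + 13/9))*37 = (-1 + 67/9)*37 = (58/9)*37 = 2146/9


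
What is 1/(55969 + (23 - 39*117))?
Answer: 1/51429 ≈ 1.9444e-5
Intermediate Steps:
1/(55969 + (23 - 39*117)) = 1/(55969 + (23 - 4563)) = 1/(55969 - 4540) = 1/51429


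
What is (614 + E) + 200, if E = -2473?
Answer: -1659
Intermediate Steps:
(614 + E) + 200 = (614 - 2473) + 200 = -1859 + 200 = -1659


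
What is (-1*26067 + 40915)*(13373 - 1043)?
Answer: 183075840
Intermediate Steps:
(-1*26067 + 40915)*(13373 - 1043) = (-26067 + 40915)*12330 = 14848*12330 = 183075840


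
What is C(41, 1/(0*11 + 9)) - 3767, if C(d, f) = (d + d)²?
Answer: 2957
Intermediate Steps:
C(d, f) = 4*d² (C(d, f) = (2*d)² = 4*d²)
C(41, 1/(0*11 + 9)) - 3767 = 4*41² - 3767 = 4*1681 - 3767 = 6724 - 3767 = 2957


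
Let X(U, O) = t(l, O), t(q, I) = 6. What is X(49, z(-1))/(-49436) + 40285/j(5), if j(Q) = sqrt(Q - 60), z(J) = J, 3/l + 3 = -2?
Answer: -3/24718 - 8057*I*sqrt(55)/11 ≈ -0.00012137 - 5432.0*I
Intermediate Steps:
l = -3/5 (l = 3/(-3 - 2) = 3/(-5) = 3*(-1/5) = -3/5 ≈ -0.60000)
X(U, O) = 6
j(Q) = sqrt(-60 + Q)
X(49, z(-1))/(-49436) + 40285/j(5) = 6/(-49436) + 40285/(sqrt(-60 + 5)) = 6*(-1/49436) + 40285/(sqrt(-55)) = -3/24718 + 40285/((I*sqrt(55))) = -3/24718 + 40285*(-I*sqrt(55)/55) = -3/24718 - 8057*I*sqrt(55)/11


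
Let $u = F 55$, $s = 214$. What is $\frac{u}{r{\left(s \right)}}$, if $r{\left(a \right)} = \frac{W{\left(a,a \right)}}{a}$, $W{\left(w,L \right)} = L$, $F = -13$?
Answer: $-715$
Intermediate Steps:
$r{\left(a \right)} = 1$ ($r{\left(a \right)} = \frac{a}{a} = 1$)
$u = -715$ ($u = \left(-13\right) 55 = -715$)
$\frac{u}{r{\left(s \right)}} = - \frac{715}{1} = \left(-715\right) 1 = -715$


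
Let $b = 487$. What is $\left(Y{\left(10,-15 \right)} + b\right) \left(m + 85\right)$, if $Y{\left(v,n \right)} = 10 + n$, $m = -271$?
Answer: $-89652$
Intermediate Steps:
$\left(Y{\left(10,-15 \right)} + b\right) \left(m + 85\right) = \left(\left(10 - 15\right) + 487\right) \left(-271 + 85\right) = \left(-5 + 487\right) \left(-186\right) = 482 \left(-186\right) = -89652$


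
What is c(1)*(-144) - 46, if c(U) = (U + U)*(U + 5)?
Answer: -1774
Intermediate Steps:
c(U) = 2*U*(5 + U) (c(U) = (2*U)*(5 + U) = 2*U*(5 + U))
c(1)*(-144) - 46 = (2*1*(5 + 1))*(-144) - 46 = (2*1*6)*(-144) - 46 = 12*(-144) - 46 = -1728 - 46 = -1774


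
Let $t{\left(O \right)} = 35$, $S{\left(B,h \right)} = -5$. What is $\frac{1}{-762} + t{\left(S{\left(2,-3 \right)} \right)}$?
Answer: $\frac{26669}{762} \approx 34.999$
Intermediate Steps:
$\frac{1}{-762} + t{\left(S{\left(2,-3 \right)} \right)} = \frac{1}{-762} + 35 = - \frac{1}{762} + 35 = \frac{26669}{762}$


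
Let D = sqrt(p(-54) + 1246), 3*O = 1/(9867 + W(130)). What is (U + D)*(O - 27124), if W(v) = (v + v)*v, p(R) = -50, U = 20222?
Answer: -71854248649306/131001 - 7106542246*sqrt(299)/131001 ≈ -5.4944e+8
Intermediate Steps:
W(v) = 2*v**2 (W(v) = (2*v)*v = 2*v**2)
O = 1/131001 (O = 1/(3*(9867 + 2*130**2)) = 1/(3*(9867 + 2*16900)) = 1/(3*(9867 + 33800)) = (1/3)/43667 = (1/3)*(1/43667) = 1/131001 ≈ 7.6335e-6)
D = 2*sqrt(299) (D = sqrt(-50 + 1246) = sqrt(1196) = 2*sqrt(299) ≈ 34.583)
(U + D)*(O - 27124) = (20222 + 2*sqrt(299))*(1/131001 - 27124) = (20222 + 2*sqrt(299))*(-3553271123/131001) = -71854248649306/131001 - 7106542246*sqrt(299)/131001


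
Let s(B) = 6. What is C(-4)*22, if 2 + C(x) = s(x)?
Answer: 88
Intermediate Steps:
C(x) = 4 (C(x) = -2 + 6 = 4)
C(-4)*22 = 4*22 = 88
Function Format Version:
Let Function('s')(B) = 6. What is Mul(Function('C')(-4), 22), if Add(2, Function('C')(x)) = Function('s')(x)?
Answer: 88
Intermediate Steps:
Function('C')(x) = 4 (Function('C')(x) = Add(-2, 6) = 4)
Mul(Function('C')(-4), 22) = Mul(4, 22) = 88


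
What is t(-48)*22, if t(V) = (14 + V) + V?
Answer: -1804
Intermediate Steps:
t(V) = 14 + 2*V
t(-48)*22 = (14 + 2*(-48))*22 = (14 - 96)*22 = -82*22 = -1804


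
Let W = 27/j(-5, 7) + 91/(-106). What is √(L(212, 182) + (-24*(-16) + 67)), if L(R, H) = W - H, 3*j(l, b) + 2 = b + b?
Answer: √3088681/106 ≈ 16.580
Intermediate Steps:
j(l, b) = -⅔ + 2*b/3 (j(l, b) = -⅔ + (b + b)/3 = -⅔ + (2*b)/3 = -⅔ + 2*b/3)
W = 1249/212 (W = 27/(-⅔ + (⅔)*7) + 91/(-106) = 27/(-⅔ + 14/3) + 91*(-1/106) = 27/4 - 91/106 = 1249/212 ≈ 5.8915)
L(R, H) = 1249/212 - H
√(L(212, 182) + (-24*(-16) + 67)) = √((1249/212 - 1*182) + (-24*(-16) + 67)) = √((1249/212 - 182) + (384 + 67)) = √(-37335/212 + 451) = √(58277/212) = √3088681/106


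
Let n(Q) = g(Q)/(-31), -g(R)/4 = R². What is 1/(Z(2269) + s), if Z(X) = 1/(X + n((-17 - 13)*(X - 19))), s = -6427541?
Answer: -18225070339/117142386831806368 ≈ -1.5558e-7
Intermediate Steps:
g(R) = -4*R²
n(Q) = 4*Q²/31 (n(Q) = -4*Q²/(-31) = -4*Q²*(-1/31) = 4*Q²/31)
Z(X) = 1/(X + 4*(570 - 30*X)²/31) (Z(X) = 1/(X + 4*((-17 - 13)*(X - 19))²/31) = 1/(X + 4*(-30*(-19 + X))²/31) = 1/(X + 4*(570 - 30*X)²/31))
1/(Z(2269) + s) = 1/(31/(31*2269 + 3600*(-19 + 2269)²) - 6427541) = 1/(31/(70339 + 3600*2250²) - 6427541) = 1/(31/(70339 + 3600*5062500) - 6427541) = 1/(31/(70339 + 18225000000) - 6427541) = 1/(31/18225070339 - 6427541) = 1/(-117142386831806368/18225070339) = -18225070339/117142386831806368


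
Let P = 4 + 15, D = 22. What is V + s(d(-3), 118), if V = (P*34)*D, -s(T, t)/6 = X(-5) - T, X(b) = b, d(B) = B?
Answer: 14224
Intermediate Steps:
P = 19
s(T, t) = 30 + 6*T (s(T, t) = -6*(-5 - T) = 30 + 6*T)
V = 14212 (V = (19*34)*22 = 646*22 = 14212)
V + s(d(-3), 118) = 14212 + (30 + 6*(-3)) = 14212 + (30 - 18) = 14212 + 12 = 14224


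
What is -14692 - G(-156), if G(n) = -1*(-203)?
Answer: -14895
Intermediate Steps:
G(n) = 203
-14692 - G(-156) = -14692 - 1*203 = -14692 - 203 = -14895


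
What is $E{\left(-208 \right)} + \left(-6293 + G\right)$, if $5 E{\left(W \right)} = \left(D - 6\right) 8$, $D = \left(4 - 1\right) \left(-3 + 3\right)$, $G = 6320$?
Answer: $\frac{87}{5} \approx 17.4$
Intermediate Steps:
$D = 0$ ($D = 3 \cdot 0 = 0$)
$E{\left(W \right)} = - \frac{48}{5}$ ($E{\left(W \right)} = \frac{\left(0 - 6\right) 8}{5} = \frac{\left(-6\right) 8}{5} = \frac{1}{5} \left(-48\right) = - \frac{48}{5}$)
$E{\left(-208 \right)} + \left(-6293 + G\right) = - \frac{48}{5} + \left(-6293 + 6320\right) = - \frac{48}{5} + 27 = \frac{87}{5}$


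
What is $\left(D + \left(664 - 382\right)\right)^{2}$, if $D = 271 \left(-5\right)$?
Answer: $1151329$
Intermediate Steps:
$D = -1355$
$\left(D + \left(664 - 382\right)\right)^{2} = \left(-1355 + \left(664 - 382\right)\right)^{2} = \left(-1355 + 282\right)^{2} = \left(-1073\right)^{2} = 1151329$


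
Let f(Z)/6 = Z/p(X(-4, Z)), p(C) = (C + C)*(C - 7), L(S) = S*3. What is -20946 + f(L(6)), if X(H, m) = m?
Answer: -230403/11 ≈ -20946.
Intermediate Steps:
L(S) = 3*S
p(C) = 2*C*(-7 + C) (p(C) = (2*C)*(-7 + C) = 2*C*(-7 + C))
f(Z) = 3/(-7 + Z) (f(Z) = 6*(Z/((2*Z*(-7 + Z)))) = 6*(Z*(1/(2*Z*(-7 + Z)))) = 6*(1/(2*(-7 + Z))) = 3/(-7 + Z))
-20946 + f(L(6)) = -20946 + 3/(-7 + 3*6) = -20946 + 3/(-7 + 18) = -20946 + 3/11 = -230403/11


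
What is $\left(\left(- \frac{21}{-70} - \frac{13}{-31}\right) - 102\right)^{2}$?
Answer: $\frac{985771609}{96100} \approx 10258.0$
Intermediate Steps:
$\left(\left(- \frac{21}{-70} - \frac{13}{-31}\right) - 102\right)^{2} = \left(\left(\left(-21\right) \left(- \frac{1}{70}\right) - - \frac{13}{31}\right) - 102\right)^{2} = \left(\left(\frac{3}{10} + \frac{13}{31}\right) - 102\right)^{2} = \left(\frac{223}{310} - 102\right)^{2} = \left(- \frac{31397}{310}\right)^{2} = \frac{985771609}{96100}$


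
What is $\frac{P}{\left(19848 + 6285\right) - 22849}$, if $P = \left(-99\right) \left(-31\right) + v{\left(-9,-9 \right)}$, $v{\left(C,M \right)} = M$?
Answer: $\frac{765}{821} \approx 0.93179$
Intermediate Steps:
$P = 3060$ ($P = \left(-99\right) \left(-31\right) - 9 = 3069 - 9 = 3060$)
$\frac{P}{\left(19848 + 6285\right) - 22849} = \frac{3060}{\left(19848 + 6285\right) - 22849} = \frac{3060}{26133 - 22849} = \frac{3060}{3284} = 3060 \cdot \frac{1}{3284} = \frac{765}{821}$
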